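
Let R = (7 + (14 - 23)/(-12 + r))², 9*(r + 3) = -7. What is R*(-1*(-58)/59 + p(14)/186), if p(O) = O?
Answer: 6710714375/110639868 ≈ 60.654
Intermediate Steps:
r = -34/9 (r = -3 + (⅑)*(-7) = -3 - 7/9 = -34/9 ≈ -3.7778)
R = 1155625/20164 (R = (7 + (14 - 23)/(-12 - 34/9))² = (7 - 9/(-142/9))² = (7 - 9*(-9/142))² = (7 + 81/142)² = (1075/142)² = 1155625/20164 ≈ 57.311)
R*(-1*(-58)/59 + p(14)/186) = 1155625*(-1*(-58)/59 + 14/186)/20164 = 1155625*(58*(1/59) + 14*(1/186))/20164 = 1155625*(58/59 + 7/93)/20164 = (1155625/20164)*(5807/5487) = 6710714375/110639868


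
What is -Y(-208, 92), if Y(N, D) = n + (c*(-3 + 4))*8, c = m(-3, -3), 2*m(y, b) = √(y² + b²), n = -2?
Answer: 2 - 12*√2 ≈ -14.971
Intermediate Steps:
m(y, b) = √(b² + y²)/2 (m(y, b) = √(y² + b²)/2 = √(b² + y²)/2)
c = 3*√2/2 (c = √((-3)² + (-3)²)/2 = √(9 + 9)/2 = √18/2 = (3*√2)/2 = 3*√2/2 ≈ 2.1213)
Y(N, D) = -2 + 12*√2 (Y(N, D) = -2 + ((3*√2/2)*(-3 + 4))*8 = -2 + ((3*√2/2)*1)*8 = -2 + (3*√2/2)*8 = -2 + 12*√2)
-Y(-208, 92) = -(-2 + 12*√2) = 2 - 12*√2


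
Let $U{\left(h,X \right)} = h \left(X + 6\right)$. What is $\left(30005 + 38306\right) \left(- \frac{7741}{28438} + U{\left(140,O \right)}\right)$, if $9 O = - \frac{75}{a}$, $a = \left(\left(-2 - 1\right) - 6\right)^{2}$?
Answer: $\frac{389601575800567}{6910434} \approx 5.6379 \cdot 10^{7}$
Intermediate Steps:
$a = 81$ ($a = \left(-3 - 6\right)^{2} = \left(-9\right)^{2} = 81$)
$O = - \frac{25}{243}$ ($O = \frac{\left(-75\right) \frac{1}{81}}{9} = \frac{1}{9} \left(- \frac{25}{27}\right) = - \frac{25}{243} \approx -0.10288$)
$U{\left(h,X \right)} = h \left(6 + X\right)$
$\left(30005 + 38306\right) \left(- \frac{7741}{28438} + U{\left(140,O \right)}\right) = \left(30005 + 38306\right) \left(- \frac{7741}{28438} + 140 \left(6 - \frac{25}{243}\right)\right) = 68311 \left(\left(-7741\right) \frac{1}{28438} + 140 \cdot \frac{1433}{243}\right) = 68311 \left(- \frac{7741}{28438} + \frac{200620}{243}\right) = 68311 \cdot \frac{5703350497}{6910434} = \frac{389601575800567}{6910434}$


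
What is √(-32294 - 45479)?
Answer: I*√77773 ≈ 278.88*I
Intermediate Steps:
√(-32294 - 45479) = √(-77773) = I*√77773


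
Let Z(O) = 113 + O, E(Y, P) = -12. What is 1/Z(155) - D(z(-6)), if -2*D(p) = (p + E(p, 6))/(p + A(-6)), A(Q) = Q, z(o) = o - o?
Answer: 269/268 ≈ 1.0037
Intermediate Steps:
z(o) = 0
D(p) = -(-12 + p)/(2*(-6 + p)) (D(p) = -(p - 12)/(2*(p - 6)) = -(-12 + p)/(2*(-6 + p)))
1/Z(155) - D(z(-6)) = 1/(113 + 155) - (12 - 1*0)/(2*(-6 + 0)) = 1/268 - (12 + 0)/(2*(-6)) = 1/268 - (-1)*12/(2*6) = 1/268 - 1*(-1) = 1/268 + 1 = 269/268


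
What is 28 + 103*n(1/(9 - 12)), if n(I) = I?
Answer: -19/3 ≈ -6.3333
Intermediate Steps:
28 + 103*n(1/(9 - 12)) = 28 + 103/(9 - 12) = 28 + 103/(-3) = 28 + 103*(-⅓) = 28 - 103/3 = -19/3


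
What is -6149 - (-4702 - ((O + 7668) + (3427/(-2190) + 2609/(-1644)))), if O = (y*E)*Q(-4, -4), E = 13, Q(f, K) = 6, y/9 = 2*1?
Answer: 4573566217/600060 ≈ 7621.9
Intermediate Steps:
y = 18 (y = 9*(2*1) = 9*2 = 18)
O = 1404 (O = (18*13)*6 = 234*6 = 1404)
-6149 - (-4702 - ((O + 7668) + (3427/(-2190) + 2609/(-1644)))) = -6149 - (-4702 - ((1404 + 7668) + (3427/(-2190) + 2609/(-1644)))) = -6149 - (-4702 - (9072 + (3427*(-1/2190) + 2609*(-1/1644)))) = -6149 - (-4702 - (9072 + (-3427/2190 - 2609/1644))) = -6149 - (-4702 - (9072 - 1891283/600060)) = -6149 - (-4702 - 1*5441853037/600060) = -6149 - (-4702 - 5441853037/600060) = -6149 - 1*(-8263335157/600060) = -6149 + 8263335157/600060 = 4573566217/600060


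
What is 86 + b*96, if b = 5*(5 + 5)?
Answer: 4886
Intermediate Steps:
b = 50 (b = 5*10 = 50)
86 + b*96 = 86 + 50*96 = 86 + 4800 = 4886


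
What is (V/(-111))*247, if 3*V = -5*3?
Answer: 1235/111 ≈ 11.126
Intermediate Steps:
V = -5 (V = (-5*3)/3 = (⅓)*(-15) = -5)
(V/(-111))*247 = -5/(-111)*247 = -5*(-1/111)*247 = (5/111)*247 = 1235/111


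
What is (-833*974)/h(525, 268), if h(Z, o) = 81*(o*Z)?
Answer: -57953/814050 ≈ -0.071191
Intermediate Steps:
h(Z, o) = 81*Z*o (h(Z, o) = 81*(Z*o) = 81*Z*o)
(-833*974)/h(525, 268) = (-833*974)/((81*525*268)) = -811342/11396700 = -811342*1/11396700 = -57953/814050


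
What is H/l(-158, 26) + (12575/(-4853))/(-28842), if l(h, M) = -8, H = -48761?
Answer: 3412544145293/559880904 ≈ 6095.1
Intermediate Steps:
H/l(-158, 26) + (12575/(-4853))/(-28842) = -48761/(-8) + (12575/(-4853))/(-28842) = -48761*(-⅛) + (12575*(-1/4853))*(-1/28842) = 48761/8 - 12575/4853*(-1/28842) = 48761/8 + 12575/139970226 = 3412544145293/559880904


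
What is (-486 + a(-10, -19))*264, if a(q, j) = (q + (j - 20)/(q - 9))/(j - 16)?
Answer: -85282296/665 ≈ -1.2824e+5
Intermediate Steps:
a(q, j) = (q + (-20 + j)/(-9 + q))/(-16 + j)
(-486 + a(-10, -19))*264 = (-486 + (-20 - 19 + (-10)² - 9*(-10))/(144 - 16*(-10) - 9*(-19) - 19*(-10)))*264 = (-486 + (-20 - 19 + 100 + 90)/(144 + 160 + 171 + 190))*264 = (-486 + 151/665)*264 = -323039/665*264 = -85282296/665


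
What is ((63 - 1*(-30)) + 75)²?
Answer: 28224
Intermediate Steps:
((63 - 1*(-30)) + 75)² = ((63 + 30) + 75)² = (93 + 75)² = 168² = 28224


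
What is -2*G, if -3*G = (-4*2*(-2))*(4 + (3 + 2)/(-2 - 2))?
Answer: 88/3 ≈ 29.333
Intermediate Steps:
G = -44/3 (G = --4*2*(-2)*(4 + (3 + 2)/(-2 - 2))/3 = -(-8*(-2))*(4 + 5/(-4))/3 = -16*(4 + 5*(-1/4))/3 = -16*(4 - 5/4)/3 = -16*11/(3*4) = -1/3*44 = -44/3 ≈ -14.667)
-2*G = -2*(-44/3) = 88/3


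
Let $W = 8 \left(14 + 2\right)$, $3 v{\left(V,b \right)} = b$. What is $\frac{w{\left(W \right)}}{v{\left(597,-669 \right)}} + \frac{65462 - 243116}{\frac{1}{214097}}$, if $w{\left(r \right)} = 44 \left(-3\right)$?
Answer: $- \frac{8481847021542}{223} \approx -3.8035 \cdot 10^{10}$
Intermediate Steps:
$v{\left(V,b \right)} = \frac{b}{3}$
$W = 128$ ($W = 8 \cdot 16 = 128$)
$w{\left(r \right)} = -132$
$\frac{w{\left(W \right)}}{v{\left(597,-669 \right)}} + \frac{65462 - 243116}{\frac{1}{214097}} = - \frac{132}{\frac{1}{3} \left(-669\right)} + \frac{65462 - 243116}{\frac{1}{214097}} = - \frac{132}{-223} + \left(65462 - 243116\right) \frac{1}{\frac{1}{214097}} = \left(-132\right) \left(- \frac{1}{223}\right) - 38035188438 = \frac{132}{223} - 38035188438 = - \frac{8481847021542}{223}$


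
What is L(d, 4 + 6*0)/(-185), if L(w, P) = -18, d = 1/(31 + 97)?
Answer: 18/185 ≈ 0.097297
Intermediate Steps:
d = 1/128 ≈ 0.0078125
L(d, 4 + 6*0)/(-185) = -18/(-185) = -18*(-1/185) = 18/185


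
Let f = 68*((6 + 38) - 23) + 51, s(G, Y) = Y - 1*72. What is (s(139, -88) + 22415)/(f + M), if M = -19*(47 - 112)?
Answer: 22255/2714 ≈ 8.2001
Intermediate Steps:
s(G, Y) = -72 + Y (s(G, Y) = Y - 72 = -72 + Y)
M = 1235 (M = -19*(-65) = 1235)
f = 1479 (f = 68*(44 - 23) + 51 = 68*21 + 51 = 1428 + 51 = 1479)
(s(139, -88) + 22415)/(f + M) = ((-72 - 88) + 22415)/(1479 + 1235) = (-160 + 22415)/2714 = 22255*(1/2714) = 22255/2714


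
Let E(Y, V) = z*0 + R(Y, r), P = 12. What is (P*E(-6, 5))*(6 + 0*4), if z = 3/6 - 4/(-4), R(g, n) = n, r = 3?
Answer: 216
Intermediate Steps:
z = 3/2 (z = 3*(⅙) - 4*(-¼) = ½ + 1 = 3/2 ≈ 1.5000)
E(Y, V) = 3 (E(Y, V) = (3/2)*0 + 3 = 0 + 3 = 3)
(P*E(-6, 5))*(6 + 0*4) = (12*3)*(6 + 0*4) = 36*(6 + 0) = 36*6 = 216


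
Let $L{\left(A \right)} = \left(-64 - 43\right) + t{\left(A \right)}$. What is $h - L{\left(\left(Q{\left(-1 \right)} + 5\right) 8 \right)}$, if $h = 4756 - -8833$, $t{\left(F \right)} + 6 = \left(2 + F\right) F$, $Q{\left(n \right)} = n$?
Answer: $12614$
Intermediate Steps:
$t{\left(F \right)} = -6 + F \left(2 + F\right)$ ($t{\left(F \right)} = -6 + \left(2 + F\right) F = -6 + F \left(2 + F\right)$)
$h = 13589$ ($h = 4756 + 8833 = 13589$)
$L{\left(A \right)} = -113 + A^{2} + 2 A$ ($L{\left(A \right)} = \left(-64 - 43\right) + \left(-6 + A^{2} + 2 A\right) = -107 + \left(-6 + A^{2} + 2 A\right) = -113 + A^{2} + 2 A$)
$h - L{\left(\left(Q{\left(-1 \right)} + 5\right) 8 \right)} = 13589 - \left(-113 + \left(\left(-1 + 5\right) 8\right)^{2} + 2 \left(-1 + 5\right) 8\right) = 13589 - \left(-113 + \left(4 \cdot 8\right)^{2} + 2 \cdot 4 \cdot 8\right) = 13589 - \left(-113 + 32^{2} + 2 \cdot 32\right) = 13589 - \left(-113 + 1024 + 64\right) = 13589 - 975 = 12614$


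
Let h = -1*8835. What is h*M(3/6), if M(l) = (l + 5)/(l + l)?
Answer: -97185/2 ≈ -48593.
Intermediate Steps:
h = -8835
M(l) = (5 + l)/(2*l) (M(l) = (5 + l)/((2*l)) = (5 + l)*(1/(2*l)) = (5 + l)/(2*l))
h*M(3/6) = -8835*(5 + 3/6)/(2*(3/6)) = -8835*(5 + 3*(⅙))/(2*(3*(⅙))) = -8835*(5 + ½)/(2*½) = -8835*2*11/(2*2) = -8835*11/2 = -97185/2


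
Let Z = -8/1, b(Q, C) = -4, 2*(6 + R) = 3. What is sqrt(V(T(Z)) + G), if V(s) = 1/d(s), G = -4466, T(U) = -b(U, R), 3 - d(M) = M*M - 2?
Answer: I*sqrt(540397)/11 ≈ 66.829*I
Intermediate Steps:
R = -9/2 (R = -6 + (1/2)*3 = -6 + 3/2 = -9/2 ≈ -4.5000)
d(M) = 5 - M**2 (d(M) = 3 - (M*M - 2) = 3 - (M**2 - 2) = 3 - (-2 + M**2) = 3 + (2 - M**2) = 5 - M**2)
Z = -8 (Z = -8*1 = -8)
T(U) = 4 (T(U) = -1*(-4) = 4)
V(s) = 1/(5 - s**2)
sqrt(V(T(Z)) + G) = sqrt(-1/(-5 + 4**2) - 4466) = sqrt(-1/(-5 + 16) - 4466) = sqrt(-1/11 - 4466) = sqrt(-49127/11) = I*sqrt(540397)/11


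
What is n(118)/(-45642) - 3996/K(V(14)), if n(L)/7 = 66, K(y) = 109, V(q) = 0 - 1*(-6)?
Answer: -30405965/829163 ≈ -36.671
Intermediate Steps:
V(q) = 6 (V(q) = 0 + 6 = 6)
n(L) = 462 (n(L) = 7*66 = 462)
n(118)/(-45642) - 3996/K(V(14)) = 462/(-45642) - 3996/109 = 462*(-1/45642) - 3996*1/109 = -77/7607 - 3996/109 = -30405965/829163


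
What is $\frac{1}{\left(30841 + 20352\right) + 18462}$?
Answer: $\frac{1}{69655} \approx 1.4356 \cdot 10^{-5}$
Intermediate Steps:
$\frac{1}{\left(30841 + 20352\right) + 18462} = \frac{1}{51193 + 18462} = \frac{1}{69655}$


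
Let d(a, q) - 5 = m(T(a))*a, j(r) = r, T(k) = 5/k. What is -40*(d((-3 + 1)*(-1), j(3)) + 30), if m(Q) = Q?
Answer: -1600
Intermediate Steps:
d(a, q) = 10 (d(a, q) = 5 + (5/a)*a = 5 + 5 = 10)
-40*(d((-3 + 1)*(-1), j(3)) + 30) = -40*(10 + 30) = -40*40 = -1600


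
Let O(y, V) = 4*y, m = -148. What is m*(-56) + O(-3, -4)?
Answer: 8276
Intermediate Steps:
m*(-56) + O(-3, -4) = -148*(-56) + 4*(-3) = 8288 - 12 = 8276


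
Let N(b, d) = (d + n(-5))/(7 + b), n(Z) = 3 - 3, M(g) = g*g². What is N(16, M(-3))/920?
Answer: -27/21160 ≈ -0.0012760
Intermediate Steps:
M(g) = g³
n(Z) = 0
N(b, d) = d/(7 + b) (N(b, d) = (d + 0)/(7 + b) = d/(7 + b))
N(16, M(-3))/920 = ((-3)³/(7 + 16))/920 = -27/23*(1/920) = -27*1/23*(1/920) = -27/23*1/920 = -27/21160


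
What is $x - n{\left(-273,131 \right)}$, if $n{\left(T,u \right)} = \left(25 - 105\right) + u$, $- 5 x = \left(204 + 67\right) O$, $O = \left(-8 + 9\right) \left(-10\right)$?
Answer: $491$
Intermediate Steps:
$O = -10$ ($O = 1 \left(-10\right) = -10$)
$x = 542$ ($x = - \frac{\left(204 + 67\right) \left(-10\right)}{5} = - \frac{271 \left(-10\right)}{5} = \left(- \frac{1}{5}\right) \left(-2710\right) = 542$)
$n{\left(T,u \right)} = -80 + u$
$x - n{\left(-273,131 \right)} = 542 - \left(-80 + 131\right) = 542 - 51 = 491$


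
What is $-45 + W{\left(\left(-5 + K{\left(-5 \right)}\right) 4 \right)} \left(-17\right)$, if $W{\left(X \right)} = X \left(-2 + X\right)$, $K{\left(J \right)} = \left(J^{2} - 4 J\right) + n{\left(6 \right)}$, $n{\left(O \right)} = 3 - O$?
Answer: $-367381$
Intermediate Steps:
$K{\left(J \right)} = -3 + J^{2} - 4 J$ ($K{\left(J \right)} = \left(J^{2} - 4 J\right) + \left(3 - 6\right) = \left(J^{2} - 4 J\right) - 3 = -3 + J^{2} - 4 J$)
$-45 + W{\left(\left(-5 + K{\left(-5 \right)}\right) 4 \right)} \left(-17\right) = -45 + \left(-5 - \left(-17 - 25\right)\right) 4 \left(-2 + \left(-5 - \left(-17 - 25\right)\right) 4\right) \left(-17\right) = -45 + \left(-5 + \left(-3 + 25 + 20\right)\right) 4 \left(-2 + \left(-5 + \left(-3 + 25 + 20\right)\right) 4\right) \left(-17\right) = -45 + \left(-5 + 42\right) 4 \left(-2 + \left(-5 + 42\right) 4\right) \left(-17\right) = -45 + 37 \cdot 4 \left(-2 + 37 \cdot 4\right) \left(-17\right) = -45 + 148 \left(-2 + 148\right) \left(-17\right) = -45 + 148 \cdot 146 \left(-17\right) = -45 + 21608 \left(-17\right) = -45 - 367336 = -367381$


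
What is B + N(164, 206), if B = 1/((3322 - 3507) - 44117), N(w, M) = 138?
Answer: 6113675/44302 ≈ 138.00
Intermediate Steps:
B = -1/44302 (B = 1/(-185 - 44117) = 1/(-44302) = -1/44302 ≈ -2.2572e-5)
B + N(164, 206) = -1/44302 + 138 = 6113675/44302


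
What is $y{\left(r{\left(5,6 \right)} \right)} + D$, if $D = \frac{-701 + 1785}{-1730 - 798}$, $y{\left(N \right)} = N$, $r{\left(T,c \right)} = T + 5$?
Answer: $\frac{6049}{632} \approx 9.5712$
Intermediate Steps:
$r{\left(T,c \right)} = 5 + T$
$D = - \frac{271}{632}$ ($D = \frac{1084}{-2528} = 1084 \left(- \frac{1}{2528}\right) = - \frac{271}{632} \approx -0.4288$)
$y{\left(r{\left(5,6 \right)} \right)} + D = \left(5 + 5\right) - \frac{271}{632} = 10 - \frac{271}{632} = \frac{6049}{632}$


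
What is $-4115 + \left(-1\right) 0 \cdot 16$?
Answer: $-4115$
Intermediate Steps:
$-4115 + \left(-1\right) 0 \cdot 16 = -4115 + 0 \cdot 16 = -4115 + 0 = -4115$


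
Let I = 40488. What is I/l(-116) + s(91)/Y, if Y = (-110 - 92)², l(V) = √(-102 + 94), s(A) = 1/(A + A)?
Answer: 1/7426328 - 10122*I*√2 ≈ 1.3466e-7 - 14315.0*I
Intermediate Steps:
s(A) = 1/(2*A)
l(V) = 2*I*√2 (l(V) = √(-8) = 2*I*√2)
Y = 40804 (Y = (-202)² = 40804)
I/l(-116) + s(91)/Y = 40488/((2*I*√2)) + ((½)/91)/40804 = 40488*(-I*√2/4) + ((½)*(1/91))*(1/40804) = -10122*I*√2 + (1/182)*(1/40804) = -10122*I*√2 + 1/7426328 = 1/7426328 - 10122*I*√2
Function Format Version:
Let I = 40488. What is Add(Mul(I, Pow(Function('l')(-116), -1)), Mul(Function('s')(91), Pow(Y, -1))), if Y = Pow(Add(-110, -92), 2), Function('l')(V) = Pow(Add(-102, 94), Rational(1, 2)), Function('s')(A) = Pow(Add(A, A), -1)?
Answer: Add(Rational(1, 7426328), Mul(-10122, I, Pow(2, Rational(1, 2)))) ≈ Add(1.3466e-7, Mul(-14315., I))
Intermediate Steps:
Function('s')(A) = Mul(Rational(1, 2), Pow(A, -1)) (Function('s')(A) = Pow(Mul(2, A), -1) = Mul(Rational(1, 2), Pow(A, -1)))
Function('l')(V) = Mul(2, I, Pow(2, Rational(1, 2))) (Function('l')(V) = Pow(-8, Rational(1, 2)) = Mul(2, I, Pow(2, Rational(1, 2))))
Y = 40804 (Y = Pow(-202, 2) = 40804)
Add(Mul(I, Pow(Function('l')(-116), -1)), Mul(Function('s')(91), Pow(Y, -1))) = Add(Mul(40488, Pow(Mul(2, I, Pow(2, Rational(1, 2))), -1)), Mul(Mul(Rational(1, 2), Pow(91, -1)), Pow(40804, -1))) = Add(Mul(40488, Mul(Rational(-1, 4), I, Pow(2, Rational(1, 2)))), Mul(Mul(Rational(1, 2), Rational(1, 91)), Rational(1, 40804))) = Add(Mul(-10122, I, Pow(2, Rational(1, 2))), Mul(Rational(1, 182), Rational(1, 40804))) = Add(Mul(-10122, I, Pow(2, Rational(1, 2))), Rational(1, 7426328)) = Add(Rational(1, 7426328), Mul(-10122, I, Pow(2, Rational(1, 2))))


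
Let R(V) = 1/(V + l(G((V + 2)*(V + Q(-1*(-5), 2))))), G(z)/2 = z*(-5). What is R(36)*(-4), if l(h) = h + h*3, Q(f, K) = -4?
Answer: 1/12151 ≈ 8.2298e-5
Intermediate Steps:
G(z) = -10*z (G(z) = 2*(z*(-5)) = 2*(-5*z) = -10*z)
l(h) = 4*h (l(h) = h + 3*h = 4*h)
R(V) = 1/(V - 40*(-4 + V)*(2 + V)) (R(V) = 1/(V + 4*(-10*(V + 2)*(V - 4))) = 1/(V + 4*(-10*(2 + V)*(-4 + V))) = 1/(V + 4*(-10*(-4 + V)*(2 + V))) = 1/(V - 40*(-4 + V)*(2 + V)))
R(36)*(-4) = -4/(320 - 40*36² + 81*36) = -4/(320 - 40*1296 + 2916) = -4/(320 - 51840 + 2916) = -4/(-48604) = -1/48604*(-4) = 1/12151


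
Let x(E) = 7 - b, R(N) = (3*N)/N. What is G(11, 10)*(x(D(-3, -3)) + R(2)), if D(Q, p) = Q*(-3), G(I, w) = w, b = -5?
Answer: 150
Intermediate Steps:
D(Q, p) = -3*Q
R(N) = 3
x(E) = 12 (x(E) = 7 - 1*(-5) = 7 + 5 = 12)
G(11, 10)*(x(D(-3, -3)) + R(2)) = 10*(12 + 3) = 10*15 = 150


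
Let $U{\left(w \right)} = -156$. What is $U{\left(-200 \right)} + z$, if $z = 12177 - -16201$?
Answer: $28222$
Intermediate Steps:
$z = 28378$ ($z = 12177 + 16201 = 28378$)
$U{\left(-200 \right)} + z = -156 + 28378 = 28222$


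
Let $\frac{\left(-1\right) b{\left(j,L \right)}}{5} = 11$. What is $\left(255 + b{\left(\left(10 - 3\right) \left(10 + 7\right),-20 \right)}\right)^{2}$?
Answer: $40000$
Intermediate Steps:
$b{\left(j,L \right)} = -55$ ($b{\left(j,L \right)} = \left(-5\right) 11 = -55$)
$\left(255 + b{\left(\left(10 - 3\right) \left(10 + 7\right),-20 \right)}\right)^{2} = \left(255 - 55\right)^{2} = 200^{2} = 40000$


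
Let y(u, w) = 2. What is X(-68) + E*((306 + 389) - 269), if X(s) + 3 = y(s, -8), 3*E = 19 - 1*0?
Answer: 2697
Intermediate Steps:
E = 19/3 (E = (19 - 1*0)/3 = (19 + 0)/3 = (⅓)*19 = 19/3 ≈ 6.3333)
X(s) = -1 (X(s) = -3 + 2 = -1)
X(-68) + E*((306 + 389) - 269) = -1 + 19*((306 + 389) - 269)/3 = -1 + 19*(695 - 269)/3 = -1 + (19/3)*426 = -1 + 2698 = 2697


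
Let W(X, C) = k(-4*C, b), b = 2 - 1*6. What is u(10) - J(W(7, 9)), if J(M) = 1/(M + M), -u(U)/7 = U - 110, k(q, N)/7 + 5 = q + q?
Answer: 754601/1078 ≈ 700.00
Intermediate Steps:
b = -4 (b = 2 - 6 = -4)
k(q, N) = -35 + 14*q (k(q, N) = -35 + 7*(q + q) = -35 + 7*(2*q) = -35 + 14*q)
W(X, C) = -35 - 56*C (W(X, C) = -35 + 14*(-4*C) = -35 - 56*C)
u(U) = 770 - 7*U (u(U) = -7*(U - 110) = -7*(-110 + U) = 770 - 7*U)
J(M) = 1/(2*M)
u(10) - J(W(7, 9)) = (770 - 7*10) - 1/(2*(-35 - 56*9)) = (770 - 70) - 1/(2*(-35 - 504)) = 700 - 1/(2*(-539)) = 700 - (-1)/(2*539) = 700 - 1*(-1/1078) = 700 + 1/1078 = 754601/1078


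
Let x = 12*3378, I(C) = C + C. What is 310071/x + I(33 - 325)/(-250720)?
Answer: 810048689/105866520 ≈ 7.6516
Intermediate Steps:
I(C) = 2*C
x = 40536
310071/x + I(33 - 325)/(-250720) = 310071/40536 + (2*(33 - 325))/(-250720) = 310071*(1/40536) + (2*(-292))*(-1/250720) = 103357/13512 - 584*(-1/250720) = 103357/13512 + 73/31340 = 810048689/105866520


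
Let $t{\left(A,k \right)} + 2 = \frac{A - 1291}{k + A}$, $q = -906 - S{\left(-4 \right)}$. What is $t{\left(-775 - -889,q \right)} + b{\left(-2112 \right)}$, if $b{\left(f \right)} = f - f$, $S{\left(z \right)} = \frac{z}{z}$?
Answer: $- \frac{409}{793} \approx -0.51576$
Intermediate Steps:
$S{\left(z \right)} = 1$
$q = -907$ ($q = -906 - 1 = -907$)
$b{\left(f \right)} = 0$
$t{\left(A,k \right)} = -2 + \frac{-1291 + A}{A + k}$ ($t{\left(A,k \right)} = -2 + \frac{A - 1291}{k + A} = -2 + \frac{-1291 + A}{A + k}$)
$t{\left(-775 - -889,q \right)} + b{\left(-2112 \right)} = \frac{-1291 - \left(-775 - -889\right) - -1814}{\left(-775 - -889\right) - 907} + 0 = \frac{-1291 - \left(-775 + 889\right) + 1814}{\left(-775 + 889\right) - 907} + 0 = \frac{-1291 - 114 + 1814}{114 - 907} + 0 = \frac{-1291 - 114 + 1814}{-793} + 0 = \left(- \frac{1}{793}\right) 409 + 0 = - \frac{409}{793} + 0 = - \frac{409}{793}$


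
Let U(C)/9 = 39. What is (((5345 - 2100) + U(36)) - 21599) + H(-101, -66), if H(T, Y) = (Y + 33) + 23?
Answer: -18013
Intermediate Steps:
H(T, Y) = 56 + Y (H(T, Y) = (33 + Y) + 23 = 56 + Y)
U(C) = 351 (U(C) = 9*39 = 351)
(((5345 - 2100) + U(36)) - 21599) + H(-101, -66) = (((5345 - 2100) + 351) - 21599) + (56 - 66) = ((3245 + 351) - 21599) - 10 = (3596 - 21599) - 10 = -18003 - 10 = -18013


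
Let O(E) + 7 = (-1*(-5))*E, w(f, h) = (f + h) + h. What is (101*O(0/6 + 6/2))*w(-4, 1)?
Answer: -1616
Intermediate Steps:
w(f, h) = f + 2*h
O(E) = -7 + 5*E (O(E) = -7 + (-1*(-5))*E = -7 + 5*E)
(101*O(0/6 + 6/2))*w(-4, 1) = (101*(-7 + 5*(0/6 + 6/2)))*(-4 + 2*1) = (101*(-7 + 5*(0*(⅙) + 6*(½))))*(-4 + 2) = (101*(-7 + 5*(0 + 3)))*(-2) = (101*(-7 + 5*3))*(-2) = (101*(-7 + 15))*(-2) = (101*8)*(-2) = 808*(-2) = -1616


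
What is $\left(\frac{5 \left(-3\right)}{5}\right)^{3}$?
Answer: $-27$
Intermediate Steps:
$\left(\frac{5 \left(-3\right)}{5}\right)^{3} = \left(\left(-15\right) \frac{1}{5}\right)^{3} = \left(-3\right)^{3} = -27$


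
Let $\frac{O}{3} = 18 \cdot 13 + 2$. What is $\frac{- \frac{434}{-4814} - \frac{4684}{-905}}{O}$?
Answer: $\frac{3823591}{514087060} \approx 0.0074376$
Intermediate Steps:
$O = 708$ ($O = 3 \left(18 \cdot 13 + 2\right) = 3 \left(234 + 2\right) = 3 \cdot 236 = 708$)
$\frac{- \frac{434}{-4814} - \frac{4684}{-905}}{O} = \frac{- \frac{434}{-4814} - \frac{4684}{-905}}{708} = \left(\left(-434\right) \left(- \frac{1}{4814}\right) - - \frac{4684}{905}\right) \frac{1}{708} = \left(\frac{217}{2407} + \frac{4684}{905}\right) \frac{1}{708} = \frac{11470773}{2178335} \cdot \frac{1}{708} = \frac{3823591}{514087060}$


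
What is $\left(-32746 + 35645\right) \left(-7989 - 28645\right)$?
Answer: $-106201966$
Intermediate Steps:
$\left(-32746 + 35645\right) \left(-7989 - 28645\right) = 2899 \left(-36634\right) = -106201966$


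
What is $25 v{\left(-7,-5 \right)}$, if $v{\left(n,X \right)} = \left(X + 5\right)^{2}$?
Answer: $0$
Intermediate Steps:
$v{\left(n,X \right)} = \left(5 + X\right)^{2}$
$25 v{\left(-7,-5 \right)} = 25 \left(5 - 5\right)^{2} = 25 \cdot 0^{2} = 25 \cdot 0 = 0$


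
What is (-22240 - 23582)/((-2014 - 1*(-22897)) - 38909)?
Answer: 22911/9013 ≈ 2.5420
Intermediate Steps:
(-22240 - 23582)/((-2014 - 1*(-22897)) - 38909) = -45822/((-2014 + 22897) - 38909) = -45822/(20883 - 38909) = -45822/(-18026) = -45822*(-1/18026) = 22911/9013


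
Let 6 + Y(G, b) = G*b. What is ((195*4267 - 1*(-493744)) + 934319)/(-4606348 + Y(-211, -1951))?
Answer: -753376/1398231 ≈ -0.53881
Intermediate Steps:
Y(G, b) = -6 + G*b
((195*4267 - 1*(-493744)) + 934319)/(-4606348 + Y(-211, -1951)) = ((195*4267 - 1*(-493744)) + 934319)/(-4606348 + (-6 - 211*(-1951))) = ((832065 + 493744) + 934319)/(-4606348 + (-6 + 411661)) = (1325809 + 934319)/(-4606348 + 411655) = 2260128/(-4194693) = 2260128*(-1/4194693) = -753376/1398231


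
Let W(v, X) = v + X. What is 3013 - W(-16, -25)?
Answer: 3054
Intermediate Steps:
W(v, X) = X + v
3013 - W(-16, -25) = 3013 - (-25 - 16) = 3013 - 1*(-41) = 3013 + 41 = 3054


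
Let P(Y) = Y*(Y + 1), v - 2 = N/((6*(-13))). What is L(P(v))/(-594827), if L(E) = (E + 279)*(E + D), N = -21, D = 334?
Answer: -44687071581/271821663152 ≈ -0.16440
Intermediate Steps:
v = 59/26 (v = 2 - 21/(6*(-13)) = 2 - 21/(-78) = 2 - 21*(-1/78) = 2 + 7/26 = 59/26 ≈ 2.2692)
P(Y) = Y*(1 + Y)
L(E) = (279 + E)*(334 + E) (L(E) = (E + 279)*(E + 334) = (279 + E)*(334 + E))
L(P(v))/(-594827) = (93186 + (59*(1 + 59/26)/26)² + 613*(59*(1 + 59/26)/26))/(-594827) = (93186 + ((59/26)*(85/26))² + 613*((59/26)*(85/26)))*(-1/594827) = (93186 + (5015/676)² + 613*(5015/676))*(-1/594827) = (93186 + 25150225/456976 + 3074195/676)*(-1/594827) = (44687071581/456976)*(-1/594827) = -44687071581/271821663152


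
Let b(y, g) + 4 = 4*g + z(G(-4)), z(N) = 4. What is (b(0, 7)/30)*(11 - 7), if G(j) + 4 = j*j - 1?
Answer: 56/15 ≈ 3.7333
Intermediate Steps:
G(j) = -5 + j**2 (G(j) = -4 + (j*j - 1) = -4 + (j**2 - 1) = -4 + (-1 + j**2) = -5 + j**2)
b(y, g) = 4*g (b(y, g) = -4 + (4*g + 4) = -4 + (4 + 4*g) = 4*g)
(b(0, 7)/30)*(11 - 7) = ((4*7)/30)*(11 - 7) = (28*(1/30))*4 = (14/15)*4 = 56/15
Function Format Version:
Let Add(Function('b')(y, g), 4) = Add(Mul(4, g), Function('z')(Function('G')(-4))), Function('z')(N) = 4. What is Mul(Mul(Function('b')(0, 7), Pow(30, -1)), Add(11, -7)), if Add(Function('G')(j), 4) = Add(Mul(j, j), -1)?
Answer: Rational(56, 15) ≈ 3.7333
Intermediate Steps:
Function('G')(j) = Add(-5, Pow(j, 2)) (Function('G')(j) = Add(-4, Add(Mul(j, j), -1)) = Add(-4, Add(Pow(j, 2), -1)) = Add(-4, Add(-1, Pow(j, 2))) = Add(-5, Pow(j, 2)))
Function('b')(y, g) = Mul(4, g) (Function('b')(y, g) = Add(-4, Add(Mul(4, g), 4)) = Add(-4, Add(4, Mul(4, g))) = Mul(4, g))
Mul(Mul(Function('b')(0, 7), Pow(30, -1)), Add(11, -7)) = Mul(Mul(Mul(4, 7), Pow(30, -1)), Add(11, -7)) = Mul(Mul(28, Rational(1, 30)), 4) = Mul(Rational(14, 15), 4) = Rational(56, 15)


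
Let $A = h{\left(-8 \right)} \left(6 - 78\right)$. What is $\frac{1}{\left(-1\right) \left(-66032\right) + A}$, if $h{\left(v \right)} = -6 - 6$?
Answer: $\frac{1}{66896} \approx 1.4949 \cdot 10^{-5}$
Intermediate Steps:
$h{\left(v \right)} = -12$
$A = 864$ ($A = - 12 \left(6 - 78\right) = \left(-12\right) \left(-72\right) = 864$)
$\frac{1}{\left(-1\right) \left(-66032\right) + A} = \frac{1}{\left(-1\right) \left(-66032\right) + 864} = \frac{1}{66032 + 864} = \frac{1}{66896}$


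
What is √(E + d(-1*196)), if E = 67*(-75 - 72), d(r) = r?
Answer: 7*I*√205 ≈ 100.22*I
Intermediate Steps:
E = -9849 (E = 67*(-147) = -9849)
√(E + d(-1*196)) = √(-9849 - 1*196) = √(-9849 - 196) = √(-10045) = 7*I*√205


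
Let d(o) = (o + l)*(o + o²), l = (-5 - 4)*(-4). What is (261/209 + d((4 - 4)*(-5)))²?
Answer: 68121/43681 ≈ 1.5595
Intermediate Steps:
l = 36 (l = -9*(-4) = 36)
d(o) = (36 + o)*(o + o²) (d(o) = (o + 36)*(o + o²) = (36 + o)*(o + o²))
(261/209 + d((4 - 4)*(-5)))² = (261/209 + ((4 - 4)*(-5))*(36 + ((4 - 4)*(-5))² + 37*((4 - 4)*(-5))))² = (261*(1/209) + (0*(-5))*(36 + (0*(-5))² + 37*(0*(-5))))² = (261/209 + 0*(36 + 0² + 37*0))² = (261/209 + 0*(36 + 0 + 0))² = (261/209 + 0*36)² = (261/209 + 0)² = (261/209)² = 68121/43681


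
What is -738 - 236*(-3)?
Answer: -30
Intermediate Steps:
-738 - 236*(-3) = -738 + 708 = -30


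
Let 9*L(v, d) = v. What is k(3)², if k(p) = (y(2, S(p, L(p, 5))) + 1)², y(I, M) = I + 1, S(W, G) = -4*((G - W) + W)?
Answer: 256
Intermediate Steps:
L(v, d) = v/9
S(W, G) = -4*G
y(I, M) = 1 + I
k(p) = 16 (k(p) = ((1 + 2) + 1)² = (3 + 1)² = 4² = 16)
k(3)² = 16² = 256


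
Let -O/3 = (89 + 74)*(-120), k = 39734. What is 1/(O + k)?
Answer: 1/98414 ≈ 1.0161e-5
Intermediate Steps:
O = 58680 (O = -3*(89 + 74)*(-120) = -489*(-120) = -3*(-19560) = 58680)
1/(O + k) = 1/(58680 + 39734) = 1/98414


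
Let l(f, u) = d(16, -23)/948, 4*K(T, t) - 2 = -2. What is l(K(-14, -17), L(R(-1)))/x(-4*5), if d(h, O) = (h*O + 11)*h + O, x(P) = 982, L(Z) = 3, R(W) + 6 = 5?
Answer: -5735/930936 ≈ -0.0061605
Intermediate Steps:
R(W) = -1 (R(W) = -6 + 5 = -1)
K(T, t) = 0 (K(T, t) = 1/2 + (1/4)*(-2) = 1/2 - 1/2 = 0)
d(h, O) = O + h*(11 + O*h) (d(h, O) = (O*h + 11)*h + O = (11 + O*h)*h + O = h*(11 + O*h) + O = O + h*(11 + O*h))
l(f, u) = -5735/948 (l(f, u) = (-23 + 11*16 - 23*16**2)/948 = (-23 + 176 - 23*256)*(1/948) = (-23 + 176 - 5888)*(1/948) = -5735*1/948 = -5735/948)
l(K(-14, -17), L(R(-1)))/x(-4*5) = -5735/948/982 = -5735/948*1/982 = -5735/930936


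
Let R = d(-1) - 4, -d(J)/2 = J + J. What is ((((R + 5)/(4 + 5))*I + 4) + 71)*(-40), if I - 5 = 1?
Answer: -9400/3 ≈ -3133.3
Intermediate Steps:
d(J) = -4*J (d(J) = -2*(J + J) = -4*J)
I = 6 (I = 5 + 1 = 6)
R = 0 (R = -4*(-1) - 4 = 4 - 4 = 0)
((((R + 5)/(4 + 5))*I + 4) + 71)*(-40) = ((((0 + 5)/(4 + 5))*6 + 4) + 71)*(-40) = (((5/9)*6 + 4) + 71)*(-40) = ((10/3 + 4) + 71)*(-40) = (22/3 + 71)*(-40) = (235/3)*(-40) = -9400/3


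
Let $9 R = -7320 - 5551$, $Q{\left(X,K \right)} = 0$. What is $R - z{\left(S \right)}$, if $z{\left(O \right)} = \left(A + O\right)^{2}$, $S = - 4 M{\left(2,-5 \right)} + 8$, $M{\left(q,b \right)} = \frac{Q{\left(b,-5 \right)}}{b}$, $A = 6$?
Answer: $- \frac{14635}{9} \approx -1626.1$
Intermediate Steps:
$M{\left(q,b \right)} = 0$ ($M{\left(q,b \right)} = \frac{0}{b} = 0$)
$R = - \frac{12871}{9}$ ($R = \frac{-7320 - 5551}{9} = \frac{1}{9} \left(-12871\right) = - \frac{12871}{9} \approx -1430.1$)
$S = 8$ ($S = \left(-4\right) 0 + 8 = 0 + 8 = 8$)
$z{\left(O \right)} = \left(6 + O\right)^{2}$
$R - z{\left(S \right)} = - \frac{12871}{9} - \left(6 + 8\right)^{2} = - \frac{12871}{9} - 14^{2} = - \frac{12871}{9} - 196 = - \frac{14635}{9}$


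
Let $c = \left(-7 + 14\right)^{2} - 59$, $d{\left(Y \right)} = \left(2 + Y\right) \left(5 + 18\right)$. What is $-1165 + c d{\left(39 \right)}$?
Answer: $-10595$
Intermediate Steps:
$d{\left(Y \right)} = 46 + 23 Y$ ($d{\left(Y \right)} = \left(2 + Y\right) 23 = 46 + 23 Y$)
$c = -10$ ($c = 7^{2} - 59 = 49 - 59 = -10$)
$-1165 + c d{\left(39 \right)} = -1165 - 10 \left(46 + 23 \cdot 39\right) = -1165 - 10 \left(46 + 897\right) = -1165 - 9430 = -10595$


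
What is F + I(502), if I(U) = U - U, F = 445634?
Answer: 445634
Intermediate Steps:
I(U) = 0
F + I(502) = 445634 + 0 = 445634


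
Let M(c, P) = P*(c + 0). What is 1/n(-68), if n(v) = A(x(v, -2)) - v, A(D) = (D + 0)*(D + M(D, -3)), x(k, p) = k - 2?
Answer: -1/9732 ≈ -0.00010275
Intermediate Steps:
x(k, p) = -2 + k
M(c, P) = P*c
A(D) = -2*D² (A(D) = (D + 0)*(D - 3*D) = D*(-2*D) = -2*D²)
n(v) = -v - 2*(-2 + v)² (n(v) = -2*(-2 + v)² - v = -v - 2*(-2 + v)²)
1/n(-68) = 1/(-1*(-68) - 2*(-2 - 68)²) = 1/(68 - 2*(-70)²) = 1/(68 - 2*4900) = 1/(68 - 9800) = 1/(-9732) = -1/9732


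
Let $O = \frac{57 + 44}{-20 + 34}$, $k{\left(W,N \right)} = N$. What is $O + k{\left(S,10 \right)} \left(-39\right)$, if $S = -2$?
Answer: $- \frac{5359}{14} \approx -382.79$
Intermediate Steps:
$O = \frac{101}{14} \approx 7.2143$
$O + k{\left(S,10 \right)} \left(-39\right) = \frac{101}{14} + 10 \left(-39\right) = \frac{101}{14} - 390 = - \frac{5359}{14}$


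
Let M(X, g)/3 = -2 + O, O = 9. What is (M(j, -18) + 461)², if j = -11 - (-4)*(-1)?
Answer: 232324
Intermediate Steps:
j = -15 (j = -11 - 1*4 = -11 - 4 = -15)
M(X, g) = 21 (M(X, g) = 3*(-2 + 9) = 3*7 = 21)
(M(j, -18) + 461)² = (21 + 461)² = 482² = 232324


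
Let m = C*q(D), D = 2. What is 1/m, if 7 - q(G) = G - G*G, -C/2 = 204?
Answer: -1/3672 ≈ -0.00027233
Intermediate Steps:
C = -408 (C = -2*204 = -408)
q(G) = 7 + G**2 - G (q(G) = 7 - (G - G*G) = 7 - (G - G**2) = 7 + (G**2 - G) = 7 + G**2 - G)
m = -3672 (m = -408*(7 + 2**2 - 1*2) = -408*(7 + 4 - 2) = -408*9 = -3672)
1/m = 1/(-3672) = -1/3672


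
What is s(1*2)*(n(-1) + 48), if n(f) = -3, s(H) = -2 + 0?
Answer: -90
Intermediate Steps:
s(H) = -2
s(1*2)*(n(-1) + 48) = -2*(-3 + 48) = -2*45 = -90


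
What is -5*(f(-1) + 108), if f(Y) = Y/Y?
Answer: -545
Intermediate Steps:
f(Y) = 1
-5*(f(-1) + 108) = -5*(1 + 108) = -5*109 = -545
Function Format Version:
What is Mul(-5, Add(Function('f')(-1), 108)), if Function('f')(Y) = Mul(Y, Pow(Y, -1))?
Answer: -545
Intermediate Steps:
Function('f')(Y) = 1
Mul(-5, Add(Function('f')(-1), 108)) = Mul(-5, Add(1, 108)) = Mul(-5, 109) = -545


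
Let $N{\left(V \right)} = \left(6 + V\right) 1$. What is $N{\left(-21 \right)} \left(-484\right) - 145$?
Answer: $7115$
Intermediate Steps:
$N{\left(V \right)} = 6 + V$
$N{\left(-21 \right)} \left(-484\right) - 145 = \left(6 - 21\right) \left(-484\right) - 145 = \left(-15\right) \left(-484\right) - 145 = 7260 - 145 = 7115$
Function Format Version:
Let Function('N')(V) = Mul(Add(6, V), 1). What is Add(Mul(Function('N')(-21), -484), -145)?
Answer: 7115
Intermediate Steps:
Function('N')(V) = Add(6, V)
Add(Mul(Function('N')(-21), -484), -145) = Add(Mul(Add(6, -21), -484), -145) = Add(Mul(-15, -484), -145) = Add(7260, -145) = 7115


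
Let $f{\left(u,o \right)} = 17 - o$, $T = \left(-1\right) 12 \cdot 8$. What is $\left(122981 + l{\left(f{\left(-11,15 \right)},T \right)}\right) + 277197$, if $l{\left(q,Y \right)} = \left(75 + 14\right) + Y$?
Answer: $400171$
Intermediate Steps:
$T = -96$ ($T = \left(-12\right) 8 = -96$)
$l{\left(q,Y \right)} = 89 + Y$
$\left(122981 + l{\left(f{\left(-11,15 \right)},T \right)}\right) + 277197 = \left(122981 + \left(89 - 96\right)\right) + 277197 = \left(122981 - 7\right) + 277197 = 122974 + 277197 = 400171$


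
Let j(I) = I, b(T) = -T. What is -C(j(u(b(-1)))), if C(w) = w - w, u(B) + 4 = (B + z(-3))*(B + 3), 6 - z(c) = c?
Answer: 0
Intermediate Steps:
z(c) = 6 - c
u(B) = -4 + (3 + B)*(9 + B) (u(B) = -4 + (B + (6 - 1*(-3)))*(B + 3) = -4 + (B + (6 + 3))*(3 + B) = -4 + (B + 9)*(3 + B) = -4 + (9 + B)*(3 + B) = -4 + (3 + B)*(9 + B))
C(w) = 0
-C(j(u(b(-1)))) = -1*0 = 0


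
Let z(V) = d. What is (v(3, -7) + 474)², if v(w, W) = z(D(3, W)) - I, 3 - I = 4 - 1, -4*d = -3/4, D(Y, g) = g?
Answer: 57562569/256 ≈ 2.2485e+5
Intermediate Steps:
d = 3/16 (d = -(-3)/(4*4) = -¼*(-¾) = 3/16 ≈ 0.18750)
z(V) = 3/16
I = 0 (I = 3 - (4 - 1) = 3 - 1*3 = 3 - 3 = 0)
v(w, W) = 3/16 (v(w, W) = 3/16 - 1*0 = 3/16 + 0 = 3/16)
(v(3, -7) + 474)² = (3/16 + 474)² = (7587/16)² = 57562569/256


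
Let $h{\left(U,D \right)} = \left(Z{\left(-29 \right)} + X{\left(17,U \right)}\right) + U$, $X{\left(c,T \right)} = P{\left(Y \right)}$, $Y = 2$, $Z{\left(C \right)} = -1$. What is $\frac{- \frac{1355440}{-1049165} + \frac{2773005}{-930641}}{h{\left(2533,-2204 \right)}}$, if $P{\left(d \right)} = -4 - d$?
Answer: $- \frac{329582350757}{493275241399278} \approx -0.00066815$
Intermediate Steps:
$X{\left(c,T \right)} = -6$ ($X{\left(c,T \right)} = -4 - 2 = -6$)
$h{\left(U,D \right)} = -7 + U$ ($h{\left(U,D \right)} = \left(-1 - 6\right) + U = -7 + U$)
$\frac{- \frac{1355440}{-1049165} + \frac{2773005}{-930641}}{h{\left(2533,-2204 \right)}} = \frac{- \frac{1355440}{-1049165} + \frac{2773005}{-930641}}{-7 + 2533} = \frac{\left(-1355440\right) \left(- \frac{1}{1049165}\right) + 2773005 \left(- \frac{1}{930641}\right)}{2526} = \left(\frac{271088}{209833} - \frac{2773005}{930641}\right) \frac{1}{2526} = \left(- \frac{329582350757}{195279192953}\right) \frac{1}{2526} = - \frac{329582350757}{493275241399278}$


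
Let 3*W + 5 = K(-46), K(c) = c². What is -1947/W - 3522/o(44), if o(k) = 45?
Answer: -2565929/31665 ≈ -81.034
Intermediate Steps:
W = 2111/3 (W = -5/3 + (⅓)*(-46)² = -5/3 + (⅓)*2116 = -5/3 + 2116/3 = 2111/3 ≈ 703.67)
-1947/W - 3522/o(44) = -1947/2111/3 - 3522/45 = -1947*3/2111 - 3522*1/45 = -5841/2111 - 1174/15 = -2565929/31665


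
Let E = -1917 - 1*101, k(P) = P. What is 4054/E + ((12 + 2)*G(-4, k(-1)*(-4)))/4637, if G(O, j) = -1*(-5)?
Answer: -9328569/4678733 ≈ -1.9938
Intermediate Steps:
G(O, j) = 5
E = -2018 (E = -1917 - 101 = -2018)
4054/E + ((12 + 2)*G(-4, k(-1)*(-4)))/4637 = 4054/(-2018) + ((12 + 2)*5)/4637 = 4054*(-1/2018) + (14*5)*(1/4637) = -2027/1009 + 70*(1/4637) = -2027/1009 + 70/4637 = -9328569/4678733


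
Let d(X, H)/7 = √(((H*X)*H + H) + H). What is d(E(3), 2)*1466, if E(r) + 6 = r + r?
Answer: 20524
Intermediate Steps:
E(r) = -6 + 2*r (E(r) = -6 + (r + r) = -6 + 2*r)
d(X, H) = 7*√(2*H + X*H²) (d(X, H) = 7*√(((H*X)*H + H) + H) = 7*√((X*H² + H) + H) = 7*√((H + X*H²) + H) = 7*√(2*H + X*H²))
d(E(3), 2)*1466 = (7*√(2*(2 + 2*(-6 + 2*3))))*1466 = (7*√(2*(2 + 2*(-6 + 6))))*1466 = (7*√(2*(2 + 2*0)))*1466 = (7*√(2*(2 + 0)))*1466 = (7*√(2*2))*1466 = (7*√4)*1466 = (7*2)*1466 = 14*1466 = 20524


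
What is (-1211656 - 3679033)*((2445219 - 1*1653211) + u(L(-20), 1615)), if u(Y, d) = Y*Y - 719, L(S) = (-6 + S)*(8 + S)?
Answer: -4346027638137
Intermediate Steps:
u(Y, d) = -719 + Y**2 (u(Y, d) = Y**2 - 719 = -719 + Y**2)
(-1211656 - 3679033)*((2445219 - 1*1653211) + u(L(-20), 1615)) = (-1211656 - 3679033)*((2445219 - 1*1653211) + (-719 + (-48 + (-20)**2 + 2*(-20))**2)) = -4890689*((2445219 - 1653211) + (-719 + (-48 + 400 - 40)**2)) = -4890689*(792008 + (-719 + 312**2)) = -4890689*(792008 + (-719 + 97344)) = -4890689*(792008 + 96625) = -4890689*888633 = -4346027638137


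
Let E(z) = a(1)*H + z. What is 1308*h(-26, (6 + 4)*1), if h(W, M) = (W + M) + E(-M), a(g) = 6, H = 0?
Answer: -34008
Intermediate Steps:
E(z) = z (E(z) = 6*0 + z = 0 + z = z)
h(W, M) = W (h(W, M) = (W + M) - M = (M + W) - M = W)
1308*h(-26, (6 + 4)*1) = 1308*(-26) = -34008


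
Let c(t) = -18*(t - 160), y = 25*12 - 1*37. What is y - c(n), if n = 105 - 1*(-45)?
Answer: 83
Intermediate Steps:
y = 263 (y = 300 - 37 = 263)
n = 150 (n = 105 + 45 = 150)
c(t) = 2880 - 18*t (c(t) = -18*(-160 + t) = 2880 - 18*t)
y - c(n) = 263 - (2880 - 18*150) = 263 - (2880 - 2700) = 263 - 1*180 = 263 - 180 = 83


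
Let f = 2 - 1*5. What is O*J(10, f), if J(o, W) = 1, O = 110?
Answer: 110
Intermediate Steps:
f = -3 (f = 2 - 5 = -3)
O*J(10, f) = 110*1 = 110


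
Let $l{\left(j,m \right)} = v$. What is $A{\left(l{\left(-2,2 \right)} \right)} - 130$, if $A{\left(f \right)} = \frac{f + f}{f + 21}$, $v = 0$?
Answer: $-130$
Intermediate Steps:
$l{\left(j,m \right)} = 0$
$A{\left(f \right)} = \frac{2 f}{21 + f}$
$A{\left(l{\left(-2,2 \right)} \right)} - 130 = 2 \cdot 0 \frac{1}{21 + 0} - 130 = 2 \cdot 0 \cdot \frac{1}{21} - 130 = 0 - 130 = -130$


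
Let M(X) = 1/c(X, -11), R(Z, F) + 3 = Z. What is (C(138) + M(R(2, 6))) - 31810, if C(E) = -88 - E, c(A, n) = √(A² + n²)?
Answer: -32036 + √122/122 ≈ -32036.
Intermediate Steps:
R(Z, F) = -3 + Z
M(X) = (121 + X²)^(-½) (M(X) = 1/(√(X² + (-11)²)) = 1/(√(X² + 121)) = 1/(√(121 + X²)) = (121 + X²)^(-½))
(C(138) + M(R(2, 6))) - 31810 = ((-88 - 1*138) + (121 + (-3 + 2)²)^(-½)) - 31810 = ((-88 - 138) + (121 + (-1)²)^(-½)) - 31810 = (-226 + (121 + 1)^(-½)) - 31810 = (-226 + 122^(-½)) - 31810 = (-226 + √122/122) - 31810 = -32036 + √122/122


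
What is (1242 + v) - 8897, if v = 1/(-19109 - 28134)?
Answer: -361645166/47243 ≈ -7655.0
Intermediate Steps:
v = -1/47243 (v = 1/(-47243) = -1/47243 ≈ -2.1167e-5)
(1242 + v) - 8897 = (1242 - 1/47243) - 8897 = 58675805/47243 - 8897 = -361645166/47243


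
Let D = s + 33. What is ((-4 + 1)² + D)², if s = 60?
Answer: 10404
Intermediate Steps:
D = 93 (D = 60 + 33 = 93)
((-4 + 1)² + D)² = ((-4 + 1)² + 93)² = ((-3)² + 93)² = (9 + 93)² = 102² = 10404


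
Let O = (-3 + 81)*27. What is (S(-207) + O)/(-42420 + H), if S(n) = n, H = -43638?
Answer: -211/9562 ≈ -0.022067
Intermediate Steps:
O = 2106 (O = 78*27 = 2106)
(S(-207) + O)/(-42420 + H) = (-207 + 2106)/(-42420 - 43638) = 1899/(-86058) = 1899*(-1/86058) = -211/9562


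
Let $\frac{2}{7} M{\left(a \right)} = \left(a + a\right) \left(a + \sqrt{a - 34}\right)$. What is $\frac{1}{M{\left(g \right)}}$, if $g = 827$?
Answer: $\frac{1}{4781952} - \frac{\sqrt{793}}{3954674304} \approx 2.02 \cdot 10^{-7}$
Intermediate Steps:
$M{\left(a \right)} = 7 a \left(a + \sqrt{-34 + a}\right)$ ($M{\left(a \right)} = \frac{7 \left(a + a\right) \left(a + \sqrt{a - 34}\right)}{2} = \frac{7 \cdot 2 a \left(a + \sqrt{-34 + a}\right)}{2} = 7 a \left(a + \sqrt{-34 + a}\right)$)
$\frac{1}{M{\left(g \right)}} = \frac{1}{7 \cdot 827 \left(827 + \sqrt{-34 + 827}\right)} = \frac{1}{7 \cdot 827 \left(827 + \sqrt{793}\right)} = \frac{1}{4787503 + 5789 \sqrt{793}}$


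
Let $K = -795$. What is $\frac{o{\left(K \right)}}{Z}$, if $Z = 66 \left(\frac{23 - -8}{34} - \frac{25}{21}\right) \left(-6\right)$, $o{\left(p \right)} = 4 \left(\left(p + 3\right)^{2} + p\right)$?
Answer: $\frac{49699874}{2189} \approx 22704.0$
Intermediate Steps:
$o{\left(p \right)} = 4 p + 4 \left(3 + p\right)^{2}$ ($o{\left(p \right)} = 4 \left(\left(3 + p\right)^{2} + p\right) = 4 \left(p + \left(3 + p\right)^{2}\right) = 4 p + 4 \left(3 + p\right)^{2}$)
$Z = \frac{13134}{119}$ ($Z = 66 \left(\left(23 + 8\right) \frac{1}{34} - \frac{25}{21}\right) \left(-6\right) = 66 \left(31 \cdot \frac{1}{34} - \frac{25}{21}\right) \left(-6\right) = 66 \left(\frac{31}{34} - \frac{25}{21}\right) \left(-6\right) = 66 \left(- \frac{199}{714}\right) \left(-6\right) = \left(- \frac{2189}{119}\right) \left(-6\right) = \frac{13134}{119} \approx 110.37$)
$\frac{o{\left(K \right)}}{Z} = \frac{4 \left(-795\right) + 4 \left(3 - 795\right)^{2}}{\frac{13134}{119}} = \left(-3180 + 4 \left(-792\right)^{2}\right) \frac{119}{13134} = \left(-3180 + 4 \cdot 627264\right) \frac{119}{13134} = \left(-3180 + 2509056\right) \frac{119}{13134} = 2505876 \cdot \frac{119}{13134} = \frac{49699874}{2189}$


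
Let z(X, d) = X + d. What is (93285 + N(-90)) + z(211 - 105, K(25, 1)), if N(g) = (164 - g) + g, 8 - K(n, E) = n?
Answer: 93538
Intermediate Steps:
K(n, E) = 8 - n
N(g) = 164
(93285 + N(-90)) + z(211 - 105, K(25, 1)) = (93285 + 164) + ((211 - 105) + (8 - 1*25)) = 93449 + (106 + (8 - 25)) = 93449 + (106 - 17) = 93449 + 89 = 93538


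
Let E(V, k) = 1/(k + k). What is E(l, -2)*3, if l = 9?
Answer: -3/4 ≈ -0.75000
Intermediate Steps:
E(V, k) = 1/(2*k)
E(l, -2)*3 = ((1/2)/(-2))*3 = ((1/2)*(-1/2))*3 = -1/4*3 = -3/4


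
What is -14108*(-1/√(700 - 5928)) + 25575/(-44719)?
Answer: -25575/44719 - 7054*I*√1307/1307 ≈ -0.5719 - 195.12*I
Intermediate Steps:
-14108*(-1/√(700 - 5928)) + 25575/(-44719) = -14108*I*√1307/2614 + 25575*(-1/44719) = -14108*I*√1307/2614 - 25575/44719 = -7054*I*√1307/1307 - 25575/44719 = -25575/44719 - 7054*I*√1307/1307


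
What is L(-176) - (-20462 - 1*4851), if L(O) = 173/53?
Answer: 1341762/53 ≈ 25316.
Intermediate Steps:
L(O) = 173/53 (L(O) = 173*(1/53) = 173/53)
L(-176) - (-20462 - 1*4851) = 173/53 - (-20462 - 1*4851) = 173/53 - (-20462 - 4851) = 173/53 - 1*(-25313) = 173/53 + 25313 = 1341762/53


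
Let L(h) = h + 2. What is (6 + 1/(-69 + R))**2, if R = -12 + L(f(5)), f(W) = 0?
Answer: 223729/6241 ≈ 35.848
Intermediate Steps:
L(h) = 2 + h
R = -10 (R = -12 + (2 + 0) = -12 + 2 = -10)
(6 + 1/(-69 + R))**2 = (6 + 1/(-69 - 10))**2 = (6 + 1/(-79))**2 = (6 - 1/79)**2 = (473/79)**2 = 223729/6241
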